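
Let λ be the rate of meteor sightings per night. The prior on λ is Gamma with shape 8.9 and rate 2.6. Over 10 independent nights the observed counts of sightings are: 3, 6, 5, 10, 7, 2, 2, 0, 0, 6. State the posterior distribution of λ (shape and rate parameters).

The Poisson likelihood adds the total count to the shape and the number of exposure periods to the rate. Here ∑xᵢ = 41 and n = 10, so shape 8.9→49.9 and rate 2.6→12.6.

Posterior: Gamma(shape=49.9, rate=12.6)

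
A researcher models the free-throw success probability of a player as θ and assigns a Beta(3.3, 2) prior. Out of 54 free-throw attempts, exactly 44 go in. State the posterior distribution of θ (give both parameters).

Posterior: Beta(47.3, 12)

The binomial likelihood is conjugate to the Beta prior: with 44 successes and 10 failures, the posterior is Beta(3.3+44, 2+10) = Beta(47.3, 12).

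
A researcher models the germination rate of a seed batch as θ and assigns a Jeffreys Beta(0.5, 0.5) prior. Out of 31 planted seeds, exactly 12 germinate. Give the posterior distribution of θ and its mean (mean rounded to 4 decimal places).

The binomial likelihood is conjugate to the Beta prior: with 12 successes and 19 failures, the posterior is Beta(0.5+12, 0.5+19) = Beta(12.5, 19.5).
Posterior mean = α/(α+β) = 12.5/32 = 0.3906.

Posterior: Beta(12.5, 19.5); mean ≈ 0.3906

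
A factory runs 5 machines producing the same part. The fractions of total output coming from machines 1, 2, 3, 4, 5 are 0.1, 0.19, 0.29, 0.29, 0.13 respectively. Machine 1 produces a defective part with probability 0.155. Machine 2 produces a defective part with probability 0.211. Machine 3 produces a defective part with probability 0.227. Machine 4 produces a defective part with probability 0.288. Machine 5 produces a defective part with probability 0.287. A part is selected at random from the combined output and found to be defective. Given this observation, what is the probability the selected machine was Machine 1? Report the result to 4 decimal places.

Posterior probability ≈ 0.0640

P(defective|M1) = 0.155; P(defective|M2) = 0.211; P(defective|M3) = 0.227; P(defective|M4) = 0.288; P(defective|M5) = 0.287.
Prior × likelihood for each source: 0.1·0.155=0.01550, 0.19·0.211=0.04009, 0.29·0.227=0.06583, 0.29·0.288=0.08352, 0.13·0.287=0.03731. Summing gives P(defective) = 0.24225.
P(Machine 1 | defective) = 0.01550 / 0.24225 = 0.0640.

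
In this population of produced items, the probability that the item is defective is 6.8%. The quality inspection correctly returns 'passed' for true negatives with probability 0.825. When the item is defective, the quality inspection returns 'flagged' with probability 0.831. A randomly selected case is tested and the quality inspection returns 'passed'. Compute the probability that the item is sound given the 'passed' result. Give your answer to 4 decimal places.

P(¬H | E) ≈ 0.9853

Write H for 'the item is defective'. Prior odds H:¬H = 0.068/0.932 = 0.072961. For the 'passed' outcome, the likelihood ratio is 0.169/0.825 = 0.20485.
Posterior odds = 0.072961 × 0.20485 = 0.014946, so P(H|E) = 0.014946/(1+0.014946) = 0.0147. Then P(¬H|E) = 1 − 0.0147 = 0.9853.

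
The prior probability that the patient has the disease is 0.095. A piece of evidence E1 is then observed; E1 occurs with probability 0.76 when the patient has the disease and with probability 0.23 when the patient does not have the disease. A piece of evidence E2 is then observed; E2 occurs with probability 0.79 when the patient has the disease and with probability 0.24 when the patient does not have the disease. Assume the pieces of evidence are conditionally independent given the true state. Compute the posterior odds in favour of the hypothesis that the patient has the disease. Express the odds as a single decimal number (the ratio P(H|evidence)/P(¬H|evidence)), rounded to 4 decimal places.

Posterior odds ≈ 1.1418

Prior odds = 0.095/(1−0.095) = 0.10497.
Likelihood ratio for E1 = 0.76/0.23 = 3.3043.
Likelihood ratio for E2 = 0.79/0.24 = 3.2917.
Posterior odds = prior odds × LR₁ × LR₂ = 1.1418.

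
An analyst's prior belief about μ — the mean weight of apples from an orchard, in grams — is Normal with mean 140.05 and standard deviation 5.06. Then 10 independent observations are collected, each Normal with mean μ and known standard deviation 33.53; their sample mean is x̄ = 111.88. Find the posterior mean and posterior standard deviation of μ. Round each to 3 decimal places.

Posterior mean ≈ 134.825; posterior SD ≈ 4.567

With known σ, the Normal prior is conjugate. Weight on the data is w = (n/σ²)/(n/σ² + 1/τ₀²) = 0.00889473/(0.00889473+0.0390570) = 0.18549.
Posterior mean = w·x̄ + (1−w)·μ₀ = 0.18549·111.88 + 0.81451·140.05 = 134.825. Posterior variance = 1/(0.00889473+0.0390570) = 20.8543, so SD = 4.567.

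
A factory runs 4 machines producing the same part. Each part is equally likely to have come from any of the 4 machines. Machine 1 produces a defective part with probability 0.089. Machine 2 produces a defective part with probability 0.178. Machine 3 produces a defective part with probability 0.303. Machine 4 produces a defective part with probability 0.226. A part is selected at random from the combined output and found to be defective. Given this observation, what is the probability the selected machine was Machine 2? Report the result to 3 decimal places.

P(defective|M1) = 0.089; P(defective|M2) = 0.178; P(defective|M3) = 0.303; P(defective|M4) = 0.226.
Prior × likelihood for each source: 0.25·0.089=0.02225, 0.25·0.178=0.04450, 0.25·0.303=0.07575, 0.25·0.226=0.05650. Summing gives P(defective) = 0.19900.
P(Machine 2 | defective) = 0.04450 / 0.19900 = 0.224.

Posterior probability ≈ 0.224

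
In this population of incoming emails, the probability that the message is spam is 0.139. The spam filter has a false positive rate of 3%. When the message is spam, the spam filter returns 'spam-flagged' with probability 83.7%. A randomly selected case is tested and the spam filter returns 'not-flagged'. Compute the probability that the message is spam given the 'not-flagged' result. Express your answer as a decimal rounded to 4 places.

Write H for 'the message is spam'. Prior odds H:¬H = 0.139/0.861 = 0.16144. For the 'not-flagged' outcome, the likelihood ratio is 0.163/0.97 = 0.16804.
Posterior odds = 0.16144 × 0.16804 = 0.027129, so P(H|E) = 0.027129/(1+0.027129) = 0.0264.

P(H | E) ≈ 0.0264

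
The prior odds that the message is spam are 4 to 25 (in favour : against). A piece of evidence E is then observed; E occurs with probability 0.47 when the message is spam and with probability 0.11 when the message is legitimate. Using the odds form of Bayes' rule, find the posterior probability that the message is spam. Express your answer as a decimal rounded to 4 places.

Prior odds = 4/25 = 0.16000.
Likelihood ratio for E = 0.47/0.11 = 4.2727.
Posterior odds = prior odds × LR = 0.68364.
Posterior probability = odds/(1+odds) = 0.68364/1.6836 = 0.4060.

Posterior probability ≈ 0.4060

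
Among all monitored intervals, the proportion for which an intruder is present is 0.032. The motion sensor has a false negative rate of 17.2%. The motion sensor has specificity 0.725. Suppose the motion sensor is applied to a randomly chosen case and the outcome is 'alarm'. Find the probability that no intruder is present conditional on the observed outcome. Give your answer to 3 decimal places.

Write H for 'an intruder is present'. Prior odds H:¬H = 0.032/0.968 = 0.033058. For the 'alarm' outcome, the likelihood ratio is 0.828/0.275 = 3.0109.
Posterior odds = 0.033058 × 3.0109 = 0.099534, so P(H|E) = 0.099534/(1+0.099534) = 0.091. Then P(¬H|E) = 1 − 0.091 = 0.909.

P(¬H | E) ≈ 0.909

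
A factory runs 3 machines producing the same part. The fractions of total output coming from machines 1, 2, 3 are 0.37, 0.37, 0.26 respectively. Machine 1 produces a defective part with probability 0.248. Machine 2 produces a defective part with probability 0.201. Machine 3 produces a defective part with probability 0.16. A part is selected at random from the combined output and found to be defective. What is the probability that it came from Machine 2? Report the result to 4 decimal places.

Posterior probability ≈ 0.3580

Tabulate prior·likelihood by source: [1] prior 0.37, lik 0.248, product 0.09176; [2] prior 0.37, lik 0.201, product 0.07437; [3] prior 0.26, lik 0.16, product 0.04160.
Normalizing constant = 0.20773; the posterior for Machine 2 is its product over the sum, 0.07437/0.20773 = 0.3580.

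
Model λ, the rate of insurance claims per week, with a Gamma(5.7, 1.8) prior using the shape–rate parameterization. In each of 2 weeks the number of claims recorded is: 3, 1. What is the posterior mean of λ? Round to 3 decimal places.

Posterior mean ≈ 2.553

Total count ∑xᵢ = 4 over n = 2 weeks.
Gamma is conjugate to the Poisson likelihood: posterior is Gamma(shape = 5.7+4 = 9.7, rate = 1.8+2 = 3.8).
Posterior mean = shape/rate = 9.7/3.8 = 2.553.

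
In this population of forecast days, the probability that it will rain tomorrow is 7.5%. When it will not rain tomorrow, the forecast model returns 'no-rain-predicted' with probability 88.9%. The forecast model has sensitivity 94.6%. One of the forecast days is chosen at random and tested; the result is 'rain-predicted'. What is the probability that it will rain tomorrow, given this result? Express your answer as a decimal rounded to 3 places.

P(H | E) ≈ 0.409

Write H for 'it will rain tomorrow'. Prior odds H:¬H = 0.075/0.925 = 0.081081. For the 'rain-predicted' outcome, the likelihood ratio is 0.946/0.111 = 8.5225.
Posterior odds = 0.081081 × 8.5225 = 0.69102, so P(H|E) = 0.69102/(1+0.69102) = 0.409.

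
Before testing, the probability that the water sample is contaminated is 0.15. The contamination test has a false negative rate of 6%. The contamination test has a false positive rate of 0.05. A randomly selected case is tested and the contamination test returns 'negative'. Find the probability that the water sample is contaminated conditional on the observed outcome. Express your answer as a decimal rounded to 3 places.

Write H for 'the water sample is contaminated'. Prior odds H:¬H = 0.15/0.85 = 0.17647. For the 'negative' outcome, the likelihood ratio is 0.06/0.95 = 0.063158.
Posterior odds = 0.17647 × 0.063158 = 0.011146, so P(H|E) = 0.011146/(1+0.011146) = 0.011.

P(H | E) ≈ 0.011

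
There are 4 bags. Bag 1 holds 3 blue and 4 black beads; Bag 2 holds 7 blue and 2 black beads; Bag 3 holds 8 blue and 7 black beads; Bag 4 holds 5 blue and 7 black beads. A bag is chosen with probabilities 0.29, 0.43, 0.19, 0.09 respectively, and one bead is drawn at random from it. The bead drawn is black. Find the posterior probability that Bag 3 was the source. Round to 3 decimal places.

Posterior probability ≈ 0.220

P(black|Bag 1) = 0.5714; P(black|Bag 2) = 0.2222; P(black|Bag 3) = 0.4667; P(black|Bag 4) = 0.5833.
Prior × likelihood for each source: 0.29·0.5714=0.1657, 0.43·0.2222=0.09556, 0.19·0.4667=0.08867, 0.09·0.5833=0.05250. Summing gives P(black) = 0.40244.
P(Bag 3 | black) = 0.08867 / 0.40244 = 0.220.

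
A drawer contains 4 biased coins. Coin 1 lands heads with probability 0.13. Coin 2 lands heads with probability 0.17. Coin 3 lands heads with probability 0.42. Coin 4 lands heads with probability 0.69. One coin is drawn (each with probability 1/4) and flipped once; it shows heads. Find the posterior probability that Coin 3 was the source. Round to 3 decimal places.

Tabulate prior·likelihood by source: [1] prior 0.25, lik 0.13, product 0.03250; [2] prior 0.25, lik 0.17, product 0.04250; [3] prior 0.25, lik 0.42, product 0.1050; [4] prior 0.25, lik 0.69, product 0.1725.
Normalizing constant = 0.35250; the posterior for Coin 3 is its product over the sum, 0.1050/0.35250 = 0.298.

Posterior probability ≈ 0.298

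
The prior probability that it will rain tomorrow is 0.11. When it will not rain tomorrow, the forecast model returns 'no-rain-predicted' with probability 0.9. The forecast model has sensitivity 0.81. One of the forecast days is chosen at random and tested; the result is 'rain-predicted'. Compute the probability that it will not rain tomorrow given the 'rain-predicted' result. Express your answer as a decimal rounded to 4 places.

P(¬H | E) ≈ 0.4997

Let H be the event that it will rain tomorrow. P(H) = 0.11, so P(¬H) = 0.89. With E the 'rain-predicted' result, P(E|H) = 0.81 and P(E|¬H) = 0.1.
P(E) = 0.81·0.11 + 0.1·0.89 = 0.089100 + 0.089000 = 0.17810.
By Bayes' theorem, P(H|E) = 0.089100 / 0.17810 = 0.5003. Hence P(¬H|E) = 1 − 0.5003 = 0.4997.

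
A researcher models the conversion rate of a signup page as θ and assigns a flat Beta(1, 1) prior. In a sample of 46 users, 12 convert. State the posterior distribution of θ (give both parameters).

The binomial likelihood is conjugate to the Beta prior: with 12 successes and 34 failures, the posterior is Beta(1+12, 1+34) = Beta(13, 35).

Posterior: Beta(13, 35)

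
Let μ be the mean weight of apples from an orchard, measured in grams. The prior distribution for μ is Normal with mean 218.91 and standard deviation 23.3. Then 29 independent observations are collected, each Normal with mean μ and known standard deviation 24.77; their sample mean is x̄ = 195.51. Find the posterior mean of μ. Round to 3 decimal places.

Posterior mean ≈ 196.388

With known σ, the Normal prior is conjugate. Weight on the data is w = (n/σ²)/(n/σ² + 1/τ₀²) = 0.0472657/(0.0472657+0.00184199) = 0.96249.
Posterior mean = w·x̄ + (1−w)·μ₀ = 0.96249·195.51 + 0.037509·218.91 = 196.388.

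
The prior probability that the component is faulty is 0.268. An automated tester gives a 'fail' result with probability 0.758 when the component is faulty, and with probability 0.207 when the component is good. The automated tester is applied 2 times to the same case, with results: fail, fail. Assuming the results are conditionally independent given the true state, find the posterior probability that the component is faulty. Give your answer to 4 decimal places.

Posterior P(H) ≈ 0.8308

Let H be the event that the component is faulty; start with P(H) = 0.268. P('fail'|H) = 0.758, P('fail'|¬H) = 0.207.
Update on result 1 ('fail'): P(H) ← 0.758·0.2680 / (0.758·0.2680 + 0.207·0.7320) = 0.20314/0.35467 = 0.5728.
Update on result 2 ('fail'): P(H) ← 0.758·0.5728 / (0.758·0.5728 + 0.207·0.4272) = 0.43416/0.52260 = 0.8308.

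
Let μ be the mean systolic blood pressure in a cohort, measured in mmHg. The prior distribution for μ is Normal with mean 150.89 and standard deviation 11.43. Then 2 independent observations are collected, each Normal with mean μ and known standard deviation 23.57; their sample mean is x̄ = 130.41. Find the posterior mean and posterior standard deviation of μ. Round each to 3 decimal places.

Posterior mean ≈ 144.339; posterior SD ≈ 9.426

Prior precision 1/τ₀² = 1/11.43² = 0.00765434; data precision n/σ² = 2/23.57² = 0.00360007.
Posterior precision = 0.00765434 + 0.00360007 = 0.0112544, giving posterior SD = 1/√0.0112544 = 9.426.
Posterior mean = (0.00765434·150.89 + 0.00360007·130.41) / 0.0112544 = 144.339.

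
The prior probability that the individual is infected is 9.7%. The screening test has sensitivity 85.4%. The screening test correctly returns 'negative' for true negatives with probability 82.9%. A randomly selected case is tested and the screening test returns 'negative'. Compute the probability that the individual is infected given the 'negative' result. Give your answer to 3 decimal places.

Let H be the event that the individual is infected. P(H) = 0.097, so P(¬H) = 0.903. With E the 'negative' result, P(E|H) = 0.146 and P(E|¬H) = 0.829.
P(E) = 0.146·0.097 + 0.829·0.903 = 0.014162 + 0.74859 = 0.76275.
By Bayes' theorem, P(H|E) = 0.014162 / 0.76275 = 0.019.

P(H | E) ≈ 0.019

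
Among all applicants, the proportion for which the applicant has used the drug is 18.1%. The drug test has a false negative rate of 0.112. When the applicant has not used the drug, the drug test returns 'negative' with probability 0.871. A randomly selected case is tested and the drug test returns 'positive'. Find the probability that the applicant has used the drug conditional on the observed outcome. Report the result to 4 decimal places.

Let H be the event that the applicant has used the drug. P(H) = 0.181, so P(¬H) = 0.819. With E the 'positive' result, P(E|H) = 0.888 and P(E|¬H) = 0.129.
P(E) = 0.888·0.181 + 0.129·0.819 = 0.16073 + 0.10565 = 0.26638.
By Bayes' theorem, P(H|E) = 0.16073 / 0.26638 = 0.6034.

P(H | E) ≈ 0.6034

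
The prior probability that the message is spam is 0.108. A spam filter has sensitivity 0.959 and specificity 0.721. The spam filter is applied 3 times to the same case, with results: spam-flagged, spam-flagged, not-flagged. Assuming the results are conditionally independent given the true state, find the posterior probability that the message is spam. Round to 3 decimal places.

Posterior P(H) ≈ 0.075

Let H be the event that the message is spam; start with P(H) = 0.108. P('spam-flagged'|H) = 0.959, P('spam-flagged'|¬H) = 0.279.
Update on result 1 ('spam-flagged'): P(H) ← 0.959·0.1080 / (0.959·0.1080 + 0.279·0.8920) = 0.10357/0.35244 = 0.2939.
Update on result 2 ('spam-flagged'): P(H) ← 0.959·0.2939 / (0.959·0.2939 + 0.279·0.7061) = 0.28182/0.47883 = 0.5886.
Update on result 3 ('not-flagged'): P(H) ← 0.041·0.5886 / (0.041·0.5886 + 0.721·0.4114) = 0.024131/0.32078 = 0.0752.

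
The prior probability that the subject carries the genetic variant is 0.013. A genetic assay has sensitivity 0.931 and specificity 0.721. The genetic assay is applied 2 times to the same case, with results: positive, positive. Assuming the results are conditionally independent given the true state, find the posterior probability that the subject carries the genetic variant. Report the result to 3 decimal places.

Posterior P(H) ≈ 0.128

Let H be the event that the subject carries the genetic variant; start with P(H) = 0.013. P('positive'|H) = 0.931, P('positive'|¬H) = 0.279.
Update on result 1 ('positive'): P(H) ← 0.931·0.0130 / (0.931·0.0130 + 0.279·0.9870) = 0.012103/0.28748 = 0.0421.
Update on result 2 ('positive'): P(H) ← 0.931·0.0421 / (0.931·0.0421 + 0.279·0.9579) = 0.039196/0.30645 = 0.1279.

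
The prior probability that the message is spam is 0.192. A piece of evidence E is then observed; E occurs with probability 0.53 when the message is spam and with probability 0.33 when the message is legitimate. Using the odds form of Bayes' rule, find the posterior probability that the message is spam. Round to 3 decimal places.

Prior odds = 0.192/(1−0.192) = 0.23762. In log-odds, ln(0.23762) = -1.4371.
Add log likelihood ratio: ln(1.6061) = 0.47378.
Posterior log-odds = -0.96328, so posterior odds = exp(-0.96328) = 0.38164. Converting, P(H|E) = 0.38164/1.3816 = 0.276.

Posterior probability ≈ 0.276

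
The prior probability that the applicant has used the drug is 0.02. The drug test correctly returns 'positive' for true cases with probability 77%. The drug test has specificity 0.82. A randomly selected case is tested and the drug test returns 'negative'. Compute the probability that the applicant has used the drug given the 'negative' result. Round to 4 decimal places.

P(H | E) ≈ 0.0057

Write H for 'the applicant has used the drug'. Prior odds H:¬H = 0.02/0.98 = 0.020408. For the 'negative' outcome, the likelihood ratio is 0.23/0.82 = 0.28049.
Posterior odds = 0.020408 × 0.28049 = 0.0057242, so P(H|E) = 0.0057242/(1+0.0057242) = 0.0057.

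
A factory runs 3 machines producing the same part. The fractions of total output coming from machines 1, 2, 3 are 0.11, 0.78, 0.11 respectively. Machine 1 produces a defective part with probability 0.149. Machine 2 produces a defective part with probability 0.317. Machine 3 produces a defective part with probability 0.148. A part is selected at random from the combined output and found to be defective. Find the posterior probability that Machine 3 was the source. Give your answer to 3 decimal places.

Tabulate prior·likelihood by source: [1] prior 0.11, lik 0.149, product 0.01639; [2] prior 0.78, lik 0.317, product 0.2473; [3] prior 0.11, lik 0.148, product 0.01628.
Normalizing constant = 0.27993; the posterior for Machine 3 is its product over the sum, 0.01628/0.27993 = 0.058.

Posterior probability ≈ 0.058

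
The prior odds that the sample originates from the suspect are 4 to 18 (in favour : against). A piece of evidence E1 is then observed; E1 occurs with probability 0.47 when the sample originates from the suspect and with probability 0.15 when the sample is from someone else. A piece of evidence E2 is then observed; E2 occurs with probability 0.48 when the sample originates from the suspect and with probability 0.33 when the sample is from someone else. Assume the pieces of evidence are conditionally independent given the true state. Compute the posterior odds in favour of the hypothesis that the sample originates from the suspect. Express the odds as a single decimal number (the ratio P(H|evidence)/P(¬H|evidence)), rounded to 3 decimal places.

Posterior odds ≈ 1.013

Prior odds = 4/18 = 0.22222. In log-odds, ln(0.22222) = -1.5041.
Add log likelihood ratios: ln(3.1333) + ln(1.4545) = 1.5168.
Posterior log-odds = 0.012713, so posterior odds = exp(0.012713) = 1.0128.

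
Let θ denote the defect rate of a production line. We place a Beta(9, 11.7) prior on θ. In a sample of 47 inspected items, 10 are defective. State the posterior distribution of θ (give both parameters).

Observing 10 successes and 37 failures updates Beta(9, 11.7) by adding the success and failure counts to the two shape parameters: α = 9+10 = 19, β = 11.7+37 = 48.7.

Posterior: Beta(19, 48.7)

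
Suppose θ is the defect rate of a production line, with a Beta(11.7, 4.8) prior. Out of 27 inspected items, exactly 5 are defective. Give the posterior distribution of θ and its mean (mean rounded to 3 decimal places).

Observing 5 successes and 22 failures updates Beta(11.7, 4.8) by adding the success and failure counts to the two shape parameters: α = 11.7+5 = 16.7, β = 4.8+22 = 26.8.
Posterior mean = α/(α+β) = 16.7/43.5 = 0.384.

Posterior: Beta(16.7, 26.8); mean ≈ 0.384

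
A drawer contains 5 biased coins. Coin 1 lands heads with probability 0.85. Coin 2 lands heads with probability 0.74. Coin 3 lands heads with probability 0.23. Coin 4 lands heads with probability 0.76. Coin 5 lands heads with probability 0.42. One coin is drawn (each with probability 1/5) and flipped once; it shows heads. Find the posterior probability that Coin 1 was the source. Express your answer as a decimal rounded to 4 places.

Tabulate prior·likelihood by source: [1] prior 0.2, lik 0.85, product 0.1700; [2] prior 0.2, lik 0.74, product 0.1480; [3] prior 0.2, lik 0.23, product 0.04600; [4] prior 0.2, lik 0.76, product 0.1520; [5] prior 0.2, lik 0.42, product 0.08400.
Normalizing constant = 0.60000; the posterior for Coin 1 is its product over the sum, 0.1700/0.60000 = 0.2833.

Posterior probability ≈ 0.2833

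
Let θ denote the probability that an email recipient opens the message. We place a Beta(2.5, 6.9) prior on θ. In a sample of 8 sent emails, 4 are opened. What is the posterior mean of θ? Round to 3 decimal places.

Posterior mean ≈ 0.374

The binomial likelihood is conjugate to the Beta prior: with 4 successes and 4 failures, the posterior is Beta(2.5+4, 6.9+4) = Beta(6.5, 10.9).
E[θ | data] = 6.5/(6.5+10.9) = 0.374.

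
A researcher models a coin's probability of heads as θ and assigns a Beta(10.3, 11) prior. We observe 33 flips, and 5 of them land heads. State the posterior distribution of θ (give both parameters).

The binomial likelihood is conjugate to the Beta prior: with 5 successes and 28 failures, the posterior is Beta(10.3+5, 11+28) = Beta(15.3, 39).

Posterior: Beta(15.3, 39)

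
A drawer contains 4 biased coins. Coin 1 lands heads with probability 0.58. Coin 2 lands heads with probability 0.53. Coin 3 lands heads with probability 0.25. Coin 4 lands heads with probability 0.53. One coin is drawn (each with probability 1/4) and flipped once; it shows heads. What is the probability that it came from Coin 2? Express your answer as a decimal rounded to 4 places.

Posterior probability ≈ 0.2804

P(heads|C1) = 0.58; P(heads|C2) = 0.53; P(heads|C3) = 0.25; P(heads|C4) = 0.53.
Prior × likelihood for each source: 0.25·0.58=0.1450, 0.25·0.53=0.1325, 0.25·0.25=0.06250, 0.25·0.53=0.1325. Summing gives P(heads) = 0.47250.
P(Coin 2 | heads) = 0.1325 / 0.47250 = 0.2804.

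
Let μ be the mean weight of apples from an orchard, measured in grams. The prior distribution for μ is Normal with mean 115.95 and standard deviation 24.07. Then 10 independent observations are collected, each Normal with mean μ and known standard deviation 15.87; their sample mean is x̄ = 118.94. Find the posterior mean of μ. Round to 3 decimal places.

Prior precision 1/τ₀² = 1/24.07² = 0.00172603; data precision n/σ² = 10/15.87² = 0.0397051.
Posterior precision = 0.00172603 + 0.0397051 = 0.0414311.
Posterior mean = (0.00172603·115.95 + 0.0397051·118.94) / 0.0414311 = 118.815.

Posterior mean ≈ 118.815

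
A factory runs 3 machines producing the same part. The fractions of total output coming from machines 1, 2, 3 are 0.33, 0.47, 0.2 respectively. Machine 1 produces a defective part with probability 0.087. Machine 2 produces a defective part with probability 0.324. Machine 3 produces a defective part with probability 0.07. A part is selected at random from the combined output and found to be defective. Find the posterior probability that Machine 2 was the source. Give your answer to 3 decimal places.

Tabulate prior·likelihood by source: [1] prior 0.33, lik 0.087, product 0.02871; [2] prior 0.47, lik 0.324, product 0.1523; [3] prior 0.2, lik 0.07, product 0.01400.
Normalizing constant = 0.19499; the posterior for Machine 2 is its product over the sum, 0.1523/0.19499 = 0.781.

Posterior probability ≈ 0.781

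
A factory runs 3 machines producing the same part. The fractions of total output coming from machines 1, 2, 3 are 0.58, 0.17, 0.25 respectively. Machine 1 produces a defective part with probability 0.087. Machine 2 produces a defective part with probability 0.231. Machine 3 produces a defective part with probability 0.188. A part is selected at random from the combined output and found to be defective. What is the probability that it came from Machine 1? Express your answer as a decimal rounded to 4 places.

Tabulate prior·likelihood by source: [1] prior 0.58, lik 0.087, product 0.05046; [2] prior 0.17, lik 0.231, product 0.03927; [3] prior 0.25, lik 0.188, product 0.04700.
Normalizing constant = 0.13673; the posterior for Machine 1 is its product over the sum, 0.05046/0.13673 = 0.3690.

Posterior probability ≈ 0.3690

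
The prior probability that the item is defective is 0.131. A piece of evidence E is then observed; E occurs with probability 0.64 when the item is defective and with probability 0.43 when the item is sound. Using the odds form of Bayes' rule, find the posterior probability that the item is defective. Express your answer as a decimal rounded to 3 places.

Prior odds = 0.131/(1−0.131) = 0.15075.
Likelihood ratio for E = 0.64/0.43 = 1.4884.
Posterior odds = prior odds × LR = 0.22437.
Posterior probability = odds/(1+odds) = 0.22437/1.2244 = 0.183.

Posterior probability ≈ 0.183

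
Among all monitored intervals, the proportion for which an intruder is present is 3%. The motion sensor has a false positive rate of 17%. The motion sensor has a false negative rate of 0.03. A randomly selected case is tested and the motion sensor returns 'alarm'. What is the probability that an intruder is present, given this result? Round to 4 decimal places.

P(H | E) ≈ 0.1500

Write H for 'an intruder is present'. Prior odds H:¬H = 0.03/0.97 = 0.030928. For the 'alarm' outcome, the likelihood ratio is 0.97/0.17 = 5.7059.
Posterior odds = 0.030928 × 5.7059 = 0.17647, so P(H|E) = 0.17647/(1+0.17647) = 0.1500.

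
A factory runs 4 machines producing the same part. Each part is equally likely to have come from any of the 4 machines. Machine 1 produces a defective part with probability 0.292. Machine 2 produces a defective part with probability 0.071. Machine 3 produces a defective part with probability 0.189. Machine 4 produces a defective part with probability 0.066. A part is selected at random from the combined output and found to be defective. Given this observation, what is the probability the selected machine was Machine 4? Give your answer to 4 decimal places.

P(defective|M1) = 0.292; P(defective|M2) = 0.071; P(defective|M3) = 0.189; P(defective|M4) = 0.066.
Prior × likelihood for each source: 0.25·0.292=0.07300, 0.25·0.071=0.01775, 0.25·0.189=0.04725, 0.25·0.066=0.01650. Summing gives P(defective) = 0.15450.
P(Machine 4 | defective) = 0.01650 / 0.15450 = 0.1068.

Posterior probability ≈ 0.1068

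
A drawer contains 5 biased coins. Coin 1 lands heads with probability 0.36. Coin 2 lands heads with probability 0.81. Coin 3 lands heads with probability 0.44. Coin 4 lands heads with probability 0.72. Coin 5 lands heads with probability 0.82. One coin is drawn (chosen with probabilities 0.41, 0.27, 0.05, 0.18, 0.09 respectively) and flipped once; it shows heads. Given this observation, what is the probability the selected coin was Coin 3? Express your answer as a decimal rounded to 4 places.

Posterior probability ≈ 0.0372

P(heads|C1) = 0.36; P(heads|C2) = 0.81; P(heads|C3) = 0.44; P(heads|C4) = 0.72; P(heads|C5) = 0.82.
Prior × likelihood for each source: 0.41·0.36=0.1476, 0.27·0.81=0.2187, 0.05·0.44=0.02200, 0.18·0.72=0.1296, 0.09·0.82=0.07380. Summing gives P(heads) = 0.59170.
P(Coin 3 | heads) = 0.02200 / 0.59170 = 0.0372.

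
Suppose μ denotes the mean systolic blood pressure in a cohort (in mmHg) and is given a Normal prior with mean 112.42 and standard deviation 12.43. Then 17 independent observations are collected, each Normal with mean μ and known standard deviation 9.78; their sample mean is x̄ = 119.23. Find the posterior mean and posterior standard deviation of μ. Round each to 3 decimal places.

Posterior mean ≈ 118.991; posterior SD ≈ 2.330

With known σ, the Normal prior is conjugate. Weight on the data is w = (n/σ²)/(n/σ² + 1/τ₀²) = 0.177734/(0.177734+0.00647229) = 0.96486.
Posterior mean = w·x̄ + (1−w)·μ₀ = 0.96486·119.23 + 0.035136·112.42 = 118.991. Posterior variance = 1/(0.177734+0.00647229) = 5.42869, so SD = 2.330.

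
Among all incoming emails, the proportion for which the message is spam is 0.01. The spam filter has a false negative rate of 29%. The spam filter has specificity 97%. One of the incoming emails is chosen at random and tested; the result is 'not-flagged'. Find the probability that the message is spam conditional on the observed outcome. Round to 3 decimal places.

P(H | E) ≈ 0.003

Write H for 'the message is spam'. Prior odds H:¬H = 0.01/0.99 = 0.010101. For the 'not-flagged' outcome, the likelihood ratio is 0.29/0.97 = 0.29897.
Posterior odds = 0.010101 × 0.29897 = 0.0030199, so P(H|E) = 0.0030199/(1+0.0030199) = 0.003.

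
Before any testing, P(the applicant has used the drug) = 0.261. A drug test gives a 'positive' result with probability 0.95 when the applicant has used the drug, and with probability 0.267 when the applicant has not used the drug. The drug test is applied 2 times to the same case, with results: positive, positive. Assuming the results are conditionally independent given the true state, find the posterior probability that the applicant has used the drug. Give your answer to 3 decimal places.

Posterior P(H) ≈ 0.817

With H the event that the applicant has used the drug, the joint likelihood of the observed sequence is P(data|H) = 0.95·0.95 = 0.90250 and P(data|¬H) = 0.267·0.267 = 0.071289.
Bayes: P(H|data) = 0.261·0.90250 / (0.261·0.90250 + 0.739·0.071289) = 0.23555/0.28824 = 0.8172.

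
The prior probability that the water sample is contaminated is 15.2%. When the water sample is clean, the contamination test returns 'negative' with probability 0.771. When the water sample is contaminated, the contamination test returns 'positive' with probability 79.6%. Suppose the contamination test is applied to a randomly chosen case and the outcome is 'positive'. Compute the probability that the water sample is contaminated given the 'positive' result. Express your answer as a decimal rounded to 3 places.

Write H for 'the water sample is contaminated'. Prior odds H:¬H = 0.152/0.848 = 0.17925. For the 'positive' outcome, the likelihood ratio is 0.796/0.229 = 3.4760.
Posterior odds = 0.17925 × 3.4760 = 0.62305, so P(H|E) = 0.62305/(1+0.62305) = 0.384.

P(H | E) ≈ 0.384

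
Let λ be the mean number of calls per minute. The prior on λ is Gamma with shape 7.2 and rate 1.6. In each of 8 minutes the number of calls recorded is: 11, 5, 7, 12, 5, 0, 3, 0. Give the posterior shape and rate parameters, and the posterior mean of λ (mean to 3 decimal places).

The Poisson likelihood adds the total count to the shape and the number of exposure periods to the rate. Here ∑xᵢ = 43 and n = 8, so shape 7.2→50.2 and rate 1.6→9.6.
Posterior mean = shape/rate = 50.2/9.6 = 5.229.

Posterior: Gamma(shape=50.2, rate=9.6); mean ≈ 5.229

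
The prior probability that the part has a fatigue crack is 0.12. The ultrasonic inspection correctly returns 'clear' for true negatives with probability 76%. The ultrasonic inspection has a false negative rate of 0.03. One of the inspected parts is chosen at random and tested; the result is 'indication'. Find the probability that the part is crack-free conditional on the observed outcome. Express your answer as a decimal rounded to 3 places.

P(¬H | E) ≈ 0.645

Let H be the event that the part has a fatigue crack. P(H) = 0.12, so P(¬H) = 0.88. With E the 'indication' result, P(E|H) = 0.97 and P(E|¬H) = 0.24.
P(E) = 0.97·0.12 + 0.24·0.88 = 0.11640 + 0.21120 = 0.32760.
By Bayes' theorem, P(H|E) = 0.11640 / 0.32760 = 0.355. Hence P(¬H|E) = 1 − 0.355 = 0.645.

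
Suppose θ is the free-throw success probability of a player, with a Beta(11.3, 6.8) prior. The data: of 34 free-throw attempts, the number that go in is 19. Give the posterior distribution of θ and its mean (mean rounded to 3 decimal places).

Observing 19 successes and 15 failures updates Beta(11.3, 6.8) by adding the success and failure counts to the two shape parameters: α = 11.3+19 = 30.3, β = 6.8+15 = 21.8.
E[θ | data] = 30.3/(30.3+21.8) = 0.582.

Posterior: Beta(30.3, 21.8); mean ≈ 0.582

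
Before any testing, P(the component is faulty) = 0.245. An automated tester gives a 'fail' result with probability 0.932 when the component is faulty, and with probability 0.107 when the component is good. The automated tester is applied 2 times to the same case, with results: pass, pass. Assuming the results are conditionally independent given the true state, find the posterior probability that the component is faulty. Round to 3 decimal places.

Let H be the event that the component is faulty; start with P(H) = 0.245. P('fail'|H) = 0.932, P('fail'|¬H) = 0.107.
Update on result 1 ('pass'): P(H) ← 0.068·0.2450 / (0.068·0.2450 + 0.893·0.7550) = 0.016660/0.69088 = 0.0241.
Update on result 2 ('pass'): P(H) ← 0.068·0.0241 / (0.068·0.0241 + 0.893·0.9759) = 0.0016398/0.87311 = 0.0019.

Posterior P(H) ≈ 0.002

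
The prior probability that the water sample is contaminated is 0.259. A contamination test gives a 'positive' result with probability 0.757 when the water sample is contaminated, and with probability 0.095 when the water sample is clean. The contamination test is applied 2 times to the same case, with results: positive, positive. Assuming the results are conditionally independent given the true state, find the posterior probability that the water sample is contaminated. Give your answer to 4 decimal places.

Posterior P(H) ≈ 0.9569

With H the event that the water sample is contaminated, the joint likelihood of the observed sequence is P(data|H) = 0.757·0.757 = 0.57305 and P(data|¬H) = 0.095·0.095 = 0.0090250.
Bayes: P(H|data) = 0.259·0.57305 / (0.259·0.57305 + 0.741·0.0090250) = 0.14842/0.15511 = 0.9569.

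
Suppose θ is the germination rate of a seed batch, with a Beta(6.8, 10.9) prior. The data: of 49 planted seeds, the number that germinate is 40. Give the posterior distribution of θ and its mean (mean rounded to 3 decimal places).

The binomial likelihood is conjugate to the Beta prior: with 40 successes and 9 failures, the posterior is Beta(6.8+40, 10.9+9) = Beta(46.8, 19.9).
Posterior mean = α/(α+β) = 46.8/66.7 = 0.702.

Posterior: Beta(46.8, 19.9); mean ≈ 0.702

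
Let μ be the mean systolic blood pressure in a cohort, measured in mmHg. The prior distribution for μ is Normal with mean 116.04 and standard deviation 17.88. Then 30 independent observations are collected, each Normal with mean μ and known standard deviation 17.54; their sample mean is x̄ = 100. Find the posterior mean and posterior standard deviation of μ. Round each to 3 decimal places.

Prior precision 1/τ₀² = 1/17.88² = 0.00312799; data precision n/σ² = 30/17.54² = 0.0975129.
Posterior precision = 0.00312799 + 0.0975129 = 0.100641, giving posterior SD = 1/√0.100641 = 3.152.
Posterior mean = (0.00312799·116.04 + 0.0975129·100) / 0.100641 = 100.499.

Posterior mean ≈ 100.499; posterior SD ≈ 3.152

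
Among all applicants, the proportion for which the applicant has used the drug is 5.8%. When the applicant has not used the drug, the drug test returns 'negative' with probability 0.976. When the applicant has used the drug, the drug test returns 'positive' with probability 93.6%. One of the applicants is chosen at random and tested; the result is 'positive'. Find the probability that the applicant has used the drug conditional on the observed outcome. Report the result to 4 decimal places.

Write H for 'the applicant has used the drug'. Prior odds H:¬H = 0.058/0.942 = 0.061571. For the 'positive' outcome, the likelihood ratio is 0.936/0.024 = 39.000.
Posterior odds = 0.061571 × 39.000 = 2.4013, so P(H|E) = 2.4013/(1+2.4013) = 0.7060.

P(H | E) ≈ 0.7060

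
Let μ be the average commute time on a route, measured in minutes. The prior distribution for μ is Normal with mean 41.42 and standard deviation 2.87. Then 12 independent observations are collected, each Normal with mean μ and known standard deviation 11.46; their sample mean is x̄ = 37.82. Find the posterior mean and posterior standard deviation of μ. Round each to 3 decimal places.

Prior precision 1/τ₀² = 1/2.87² = 0.121405; data precision n/σ² = 12/11.46² = 0.0913718.
Posterior precision = 0.121405 + 0.0913718 = 0.212777, giving posterior SD = 1/√0.212777 = 2.168.
Posterior mean = (0.121405·41.42 + 0.0913718·37.82) / 0.212777 = 39.874.

Posterior mean ≈ 39.874; posterior SD ≈ 2.168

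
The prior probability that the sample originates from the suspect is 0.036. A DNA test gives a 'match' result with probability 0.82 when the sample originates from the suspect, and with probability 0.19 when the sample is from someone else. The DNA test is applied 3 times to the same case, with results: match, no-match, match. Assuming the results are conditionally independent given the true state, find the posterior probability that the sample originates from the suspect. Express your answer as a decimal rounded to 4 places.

Posterior P(H) ≈ 0.1339

With H the event that the sample originates from the suspect, the joint likelihood of the observed sequence is P(data|H) = 0.82·0.18·0.82 = 0.12103 and P(data|¬H) = 0.19·0.81·0.19 = 0.029241.
Bayes: P(H|data) = 0.036·0.12103 / (0.036·0.12103 + 0.964·0.029241) = 0.0043572/0.032545 = 0.1339.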